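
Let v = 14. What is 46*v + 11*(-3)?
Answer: 611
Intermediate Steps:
46*v + 11*(-3) = 46*14 + 11*(-3) = 644 - 33 = 611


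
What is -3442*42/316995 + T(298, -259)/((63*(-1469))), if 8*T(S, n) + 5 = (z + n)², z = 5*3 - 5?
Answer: -1508144501/2793993930 ≈ -0.53978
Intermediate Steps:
z = 10 (z = 15 - 5 = 10)
T(S, n) = -5/8 + (10 + n)²/8
-3442*42/316995 + T(298, -259)/((63*(-1469))) = -3442*42/316995 + (-5/8 + (10 - 259)²/8)/((63*(-1469))) = -144564*1/316995 + (-5/8 + (⅛)*(-249)²)/(-92547) = -6884/15095 + (-5/8 + (⅛)*62001)*(-1/92547) = -6884/15095 + (-5/8 + 62001/8)*(-1/92547) = -6884/15095 + (15499/2)*(-1/92547) = -6884/15095 - 15499/185094 = -1508144501/2793993930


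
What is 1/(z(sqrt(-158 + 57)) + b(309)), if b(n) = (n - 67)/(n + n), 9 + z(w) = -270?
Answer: -309/86090 ≈ -0.0035893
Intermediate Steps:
z(w) = -279 (z(w) = -9 - 270 = -279)
b(n) = (-67 + n)/(2*n) (b(n) = (-67 + n)/((2*n)) = (-67 + n)*(1/(2*n)) = (-67 + n)/(2*n))
1/(z(sqrt(-158 + 57)) + b(309)) = 1/(-279 + (1/2)*(-67 + 309)/309) = 1/(-279 + (1/2)*(1/309)*242) = 1/(-279 + 121/309) = 1/(-86090/309) = -309/86090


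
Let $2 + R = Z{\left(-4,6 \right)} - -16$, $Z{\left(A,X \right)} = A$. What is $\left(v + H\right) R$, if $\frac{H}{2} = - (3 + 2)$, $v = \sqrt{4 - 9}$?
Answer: $-100 + 10 i \sqrt{5} \approx -100.0 + 22.361 i$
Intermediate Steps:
$v = i \sqrt{5}$ ($v = \sqrt{-5} = i \sqrt{5} \approx 2.2361 i$)
$R = 10$ ($R = -2 - -12 = -2 + \left(-4 + 16\right) = -2 + 12 = 10$)
$H = -10$ ($H = 2 \left(- (3 + 2)\right) = 2 \left(\left(-1\right) 5\right) = 2 \left(-5\right) = -10$)
$\left(v + H\right) R = \left(i \sqrt{5} - 10\right) 10 = \left(-10 + i \sqrt{5}\right) 10 = -100 + 10 i \sqrt{5}$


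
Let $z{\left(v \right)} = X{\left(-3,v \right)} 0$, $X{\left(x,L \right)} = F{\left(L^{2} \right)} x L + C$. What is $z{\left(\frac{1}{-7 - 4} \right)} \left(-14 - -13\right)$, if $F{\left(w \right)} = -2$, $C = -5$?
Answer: $0$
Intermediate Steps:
$X{\left(x,L \right)} = -5 - 2 L x$ ($X{\left(x,L \right)} = - 2 x L - 5 = - 2 L x - 5 = -5 - 2 L x$)
$z{\left(v \right)} = 0$ ($z{\left(v \right)} = \left(-5 - 2 v \left(-3\right)\right) 0 = \left(-5 + 6 v\right) 0 = 0$)
$z{\left(\frac{1}{-7 - 4} \right)} \left(-14 - -13\right) = 0 \left(-14 - -13\right) = 0 \left(-14 + 13\right) = 0 \left(-1\right) = 0$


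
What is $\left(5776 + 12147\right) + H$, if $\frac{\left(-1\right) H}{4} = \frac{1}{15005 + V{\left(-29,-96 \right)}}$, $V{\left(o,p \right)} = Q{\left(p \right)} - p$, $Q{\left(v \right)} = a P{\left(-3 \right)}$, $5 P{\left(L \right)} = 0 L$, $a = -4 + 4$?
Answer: $\frac{270655219}{15101} \approx 17923.0$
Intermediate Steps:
$a = 0$
$P{\left(L \right)} = 0$ ($P{\left(L \right)} = \frac{0 L}{5} = \frac{1}{5} \cdot 0 = 0$)
$Q{\left(v \right)} = 0$ ($Q{\left(v \right)} = 0 \cdot 0 = 0$)
$V{\left(o,p \right)} = - p$ ($V{\left(o,p \right)} = 0 - p = - p$)
$H = - \frac{4}{15101}$ ($H = - \frac{4}{15005 - -96} = - \frac{4}{15005 + 96} = - \frac{4}{15101} \approx -0.00026488$)
$\left(5776 + 12147\right) + H = \left(5776 + 12147\right) - \frac{4}{15101} = 17923 - \frac{4}{15101} = \frac{270655219}{15101}$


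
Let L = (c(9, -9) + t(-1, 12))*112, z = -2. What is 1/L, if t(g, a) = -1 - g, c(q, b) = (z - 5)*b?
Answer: 1/7056 ≈ 0.00014172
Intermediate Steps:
c(q, b) = -7*b (c(q, b) = (-2 - 5)*b = -7*b)
L = 7056 (L = (-7*(-9) + (-1 - 1*(-1)))*112 = (63 + (-1 + 1))*112 = (63 + 0)*112 = 63*112 = 7056)
1/L = 1/7056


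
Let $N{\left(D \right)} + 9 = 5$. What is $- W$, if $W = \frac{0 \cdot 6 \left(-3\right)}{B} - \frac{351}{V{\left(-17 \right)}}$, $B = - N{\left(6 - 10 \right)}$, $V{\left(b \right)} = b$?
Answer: $- \frac{351}{17} \approx -20.647$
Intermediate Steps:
$N{\left(D \right)} = -4$ ($N{\left(D \right)} = -9 + 5 = -4$)
$B = 4$ ($B = \left(-1\right) \left(-4\right) = 4$)
$W = \frac{351}{17}$ ($W = \frac{0 \cdot 6 \left(-3\right)}{4} - \frac{351}{-17} = 0 \left(-3\right) \frac{1}{4} - - \frac{351}{17} = 0 \cdot \frac{1}{4} + \frac{351}{17} = 0 + \frac{351}{17} = \frac{351}{17} \approx 20.647$)
$- W = \left(-1\right) \frac{351}{17} = - \frac{351}{17}$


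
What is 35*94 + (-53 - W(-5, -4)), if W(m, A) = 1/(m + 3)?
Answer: 6475/2 ≈ 3237.5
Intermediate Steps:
W(m, A) = 1/(3 + m)
35*94 + (-53 - W(-5, -4)) = 35*94 + (-53 - 1/(3 - 5)) = 3290 + (-53 - 1/(-2)) = 3290 + (-53 - 1*(-½)) = 3290 + (-53 + ½) = 3290 - 105/2 = 6475/2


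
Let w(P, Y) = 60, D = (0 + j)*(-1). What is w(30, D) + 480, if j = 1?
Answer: 540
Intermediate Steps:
D = -1 (D = (0 + 1)*(-1) = 1*(-1) = -1)
w(30, D) + 480 = 60 + 480 = 540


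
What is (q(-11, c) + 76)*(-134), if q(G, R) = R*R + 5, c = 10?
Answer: -24254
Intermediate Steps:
q(G, R) = 5 + R**2 (q(G, R) = R**2 + 5 = 5 + R**2)
(q(-11, c) + 76)*(-134) = ((5 + 10**2) + 76)*(-134) = ((5 + 100) + 76)*(-134) = (105 + 76)*(-134) = 181*(-134) = -24254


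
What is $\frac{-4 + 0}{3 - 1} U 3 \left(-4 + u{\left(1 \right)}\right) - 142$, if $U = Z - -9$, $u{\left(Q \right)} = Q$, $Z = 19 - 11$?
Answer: $164$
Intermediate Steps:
$Z = 8$ ($Z = 19 - 11 = 8$)
$U = 17$ ($U = 8 - -9 = 8 + 9 = 17$)
$\frac{-4 + 0}{3 - 1} U 3 \left(-4 + u{\left(1 \right)}\right) - 142 = \frac{-4 + 0}{3 - 1} \cdot 17 \cdot 3 \left(-4 + 1\right) - 142 = - \frac{4}{2} \cdot 17 \cdot 3 \left(-3\right) - 142 = \left(-4\right) \frac{1}{2} \cdot 17 \left(-9\right) - 142 = \left(-2\right) 17 \left(-9\right) - 142 = \left(-34\right) \left(-9\right) - 142 = 306 - 142 = 164$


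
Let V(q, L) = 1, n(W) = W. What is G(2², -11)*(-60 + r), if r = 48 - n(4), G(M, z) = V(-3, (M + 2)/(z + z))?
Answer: -16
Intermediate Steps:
G(M, z) = 1
r = 44 (r = 48 - 1*4 = 48 - 4 = 44)
G(2², -11)*(-60 + r) = 1*(-60 + 44) = 1*(-16) = -16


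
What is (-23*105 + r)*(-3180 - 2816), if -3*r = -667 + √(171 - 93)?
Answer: 39441688/3 + 5996*√78/3 ≈ 1.3165e+7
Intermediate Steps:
r = 667/3 - √78/3 (r = -(-667 + √(171 - 93))/3 = -(-667 + √78)/3 = 667/3 - √78/3 ≈ 219.39)
(-23*105 + r)*(-3180 - 2816) = (-23*105 + (667/3 - √78/3))*(-3180 - 2816) = (-2415 + (667/3 - √78/3))*(-5996) = (-6578/3 - √78/3)*(-5996) = 39441688/3 + 5996*√78/3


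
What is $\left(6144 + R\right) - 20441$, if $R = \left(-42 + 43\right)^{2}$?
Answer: $-14296$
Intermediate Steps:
$R = 1$ ($R = 1^{2} = 1$)
$\left(6144 + R\right) - 20441 = \left(6144 + 1\right) - 20441 = 6145 - 20441 = -14296$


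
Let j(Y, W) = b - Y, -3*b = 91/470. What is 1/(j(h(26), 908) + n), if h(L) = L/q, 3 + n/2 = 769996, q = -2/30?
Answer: 1410/2171930069 ≈ 6.4919e-7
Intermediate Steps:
q = -1/15 (q = -2*1/30 = -1/15 ≈ -0.066667)
b = -91/1410 (b = -91/(3*470) = -1/3*91/470 = -91/1410 ≈ -0.064539)
n = 1539986 (n = -6 + 2*769996 = -6 + 1539992 = 1539986)
h(L) = -15*L (h(L) = L/(-1/15) = L*(-15) = -15*L)
j(Y, W) = -91/1410 - Y
1/(j(h(26), 908) + n) = 1/((-91/1410 - (-15)*26) + 1539986) = 1/((-91/1410 - 1*(-390)) + 1539986) = 1/((-91/1410 + 390) + 1539986) = 1/(549809/1410 + 1539986) = 1/(2171930069/1410) = 1410/2171930069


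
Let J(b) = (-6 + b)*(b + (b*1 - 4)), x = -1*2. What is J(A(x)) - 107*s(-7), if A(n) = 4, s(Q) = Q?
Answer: 741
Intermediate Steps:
x = -2
J(b) = (-6 + b)*(-4 + 2*b) (J(b) = (-6 + b)*(b + (b - 4)) = (-6 + b)*(b + (-4 + b)) = (-6 + b)*(-4 + 2*b))
J(A(x)) - 107*s(-7) = (24 - 16*4 + 2*4**2) - 107*(-7) = (24 - 64 + 2*16) + 749 = (24 - 64 + 32) + 749 = -8 + 749 = 741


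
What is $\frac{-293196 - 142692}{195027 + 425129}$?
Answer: $- \frac{108972}{155039} \approx -0.70287$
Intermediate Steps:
$\frac{-293196 - 142692}{195027 + 425129} = - \frac{435888}{620156} = \left(-435888\right) \frac{1}{620156} = - \frac{108972}{155039}$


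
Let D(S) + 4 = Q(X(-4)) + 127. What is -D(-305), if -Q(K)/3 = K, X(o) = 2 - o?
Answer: -105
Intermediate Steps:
Q(K) = -3*K
D(S) = 105 (D(S) = -4 + (-3*(2 - 1*(-4)) + 127) = -4 + (-3*(2 + 4) + 127) = -4 + (-3*6 + 127) = -4 + (-18 + 127) = -4 + 109 = 105)
-D(-305) = -1*105 = -105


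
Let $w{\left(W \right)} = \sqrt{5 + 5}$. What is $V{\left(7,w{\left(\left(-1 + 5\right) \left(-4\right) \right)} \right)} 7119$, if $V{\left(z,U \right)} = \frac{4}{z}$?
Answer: $4068$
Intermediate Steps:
$w{\left(W \right)} = \sqrt{10}$
$V{\left(7,w{\left(\left(-1 + 5\right) \left(-4\right) \right)} \right)} 7119 = \frac{4}{7} \cdot 7119 = 4068$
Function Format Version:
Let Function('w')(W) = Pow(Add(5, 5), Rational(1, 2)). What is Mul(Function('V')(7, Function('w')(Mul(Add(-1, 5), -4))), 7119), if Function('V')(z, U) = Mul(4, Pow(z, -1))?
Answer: 4068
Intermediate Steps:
Function('w')(W) = Pow(10, Rational(1, 2))
Mul(Function('V')(7, Function('w')(Mul(Add(-1, 5), -4))), 7119) = Mul(Mul(4, Pow(7, -1)), 7119) = Mul(Mul(4, Rational(1, 7)), 7119) = Mul(Rational(4, 7), 7119) = 4068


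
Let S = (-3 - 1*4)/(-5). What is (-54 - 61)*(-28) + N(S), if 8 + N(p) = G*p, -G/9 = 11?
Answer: 15367/5 ≈ 3073.4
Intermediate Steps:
G = -99 (G = -9*11 = -99)
S = 7/5 (S = (-3 - 4)*(-⅕) = -7*(-⅕) = 7/5 ≈ 1.4000)
N(p) = -8 - 99*p
(-54 - 61)*(-28) + N(S) = (-54 - 61)*(-28) + (-8 - 99*7/5) = -115*(-28) + (-8 - 693/5) = 3220 - 733/5 = 15367/5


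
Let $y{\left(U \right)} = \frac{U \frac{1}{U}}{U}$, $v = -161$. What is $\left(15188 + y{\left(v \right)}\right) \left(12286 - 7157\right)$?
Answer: $\frac{545294541}{7} \approx 7.7899 \cdot 10^{7}$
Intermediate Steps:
$y{\left(U \right)} = \frac{1}{U}$ ($y{\left(U \right)} = 1 \frac{1}{U} = \frac{1}{U}$)
$\left(15188 + y{\left(v \right)}\right) \left(12286 - 7157\right) = \left(15188 + \frac{1}{-161}\right) \left(12286 - 7157\right) = \left(15188 - \frac{1}{161}\right) 5129 = \frac{2445267}{161} \cdot 5129 = \frac{545294541}{7}$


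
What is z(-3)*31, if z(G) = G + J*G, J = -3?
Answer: 186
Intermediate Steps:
z(G) = -2*G (z(G) = G - 3*G = -2*G)
z(-3)*31 = -2*(-3)*31 = 6*31 = 186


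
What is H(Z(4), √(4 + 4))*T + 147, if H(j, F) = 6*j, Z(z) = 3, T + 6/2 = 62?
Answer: 1209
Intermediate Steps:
T = 59 (T = -3 + 62 = 59)
H(Z(4), √(4 + 4))*T + 147 = (6*3)*59 + 147 = 18*59 + 147 = 1062 + 147 = 1209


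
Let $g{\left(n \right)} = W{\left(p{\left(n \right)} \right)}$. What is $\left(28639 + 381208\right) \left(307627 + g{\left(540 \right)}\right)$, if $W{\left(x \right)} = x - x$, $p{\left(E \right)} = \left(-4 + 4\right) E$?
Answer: $126080003069$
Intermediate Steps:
$p{\left(E \right)} = 0$ ($p{\left(E \right)} = 0 E = 0$)
$W{\left(x \right)} = 0$
$g{\left(n \right)} = 0$
$\left(28639 + 381208\right) \left(307627 + g{\left(540 \right)}\right) = \left(28639 + 381208\right) \left(307627 + 0\right) = 409847 \cdot 307627 = 126080003069$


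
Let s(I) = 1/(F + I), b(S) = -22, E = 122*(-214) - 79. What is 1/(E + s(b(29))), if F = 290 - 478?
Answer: -210/5499271 ≈ -3.8187e-5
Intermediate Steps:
E = -26187 (E = -26108 - 79 = -26187)
F = -188
s(I) = 1/(-188 + I)
1/(E + s(b(29))) = 1/(-26187 + 1/(-188 - 22)) = 1/(-26187 + 1/(-210)) = 1/(-26187 - 1/210) = 1/(-5499271/210) = -210/5499271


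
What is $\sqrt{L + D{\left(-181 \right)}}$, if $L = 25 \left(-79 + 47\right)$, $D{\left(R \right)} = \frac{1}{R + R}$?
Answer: $\frac{i \sqrt{104835562}}{362} \approx 28.284 i$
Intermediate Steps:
$D{\left(R \right)} = \frac{1}{2 R}$
$L = -800$ ($L = 25 \left(-32\right) = -800$)
$\sqrt{L + D{\left(-181 \right)}} = \sqrt{-800 + \frac{1}{2 \left(-181\right)}} = \sqrt{-800 + \frac{1}{2} \left(- \frac{1}{181}\right)} = \sqrt{-800 - \frac{1}{362}} = \sqrt{- \frac{289601}{362}} = \frac{i \sqrt{104835562}}{362}$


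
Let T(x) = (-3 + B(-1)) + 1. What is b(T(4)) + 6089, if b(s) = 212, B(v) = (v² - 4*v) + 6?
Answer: 6301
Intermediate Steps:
B(v) = 6 + v² - 4*v
T(x) = 9 (T(x) = (-3 + (6 + (-1)² - 4*(-1))) + 1 = (-3 + (6 + 1 + 4)) + 1 = (-3 + 11) + 1 = 8 + 1 = 9)
b(T(4)) + 6089 = 212 + 6089 = 6301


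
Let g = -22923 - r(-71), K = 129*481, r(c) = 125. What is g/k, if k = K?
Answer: -536/1443 ≈ -0.37145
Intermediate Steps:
K = 62049
k = 62049
g = -23048 (g = -22923 - 1*125 = -22923 - 125 = -23048)
g/k = -23048/62049 = -23048*1/62049 = -536/1443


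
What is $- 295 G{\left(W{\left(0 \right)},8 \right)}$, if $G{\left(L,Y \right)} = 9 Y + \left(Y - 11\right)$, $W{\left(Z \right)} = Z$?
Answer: $-20355$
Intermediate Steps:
$G{\left(L,Y \right)} = -11 + 10 Y$ ($G{\left(L,Y \right)} = 9 Y + \left(-11 + Y\right) = -11 + 10 Y$)
$- 295 G{\left(W{\left(0 \right)},8 \right)} = - 295 \left(-11 + 10 \cdot 8\right) = - 295 \left(-11 + 80\right) = \left(-295\right) 69 = -20355$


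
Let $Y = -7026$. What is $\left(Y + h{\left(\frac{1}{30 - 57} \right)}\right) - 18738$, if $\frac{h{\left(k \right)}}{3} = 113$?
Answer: $-25425$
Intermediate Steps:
$h{\left(k \right)} = 339$ ($h{\left(k \right)} = 3 \cdot 113 = 339$)
$\left(Y + h{\left(\frac{1}{30 - 57} \right)}\right) - 18738 = \left(-7026 + 339\right) - 18738 = -6687 - 18738 = -25425$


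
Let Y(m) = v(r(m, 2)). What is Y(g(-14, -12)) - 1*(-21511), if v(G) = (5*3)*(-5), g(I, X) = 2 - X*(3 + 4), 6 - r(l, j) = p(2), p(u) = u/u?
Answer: 21436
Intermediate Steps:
p(u) = 1
r(l, j) = 5 (r(l, j) = 6 - 1*1 = 6 - 1 = 5)
g(I, X) = 2 - 7*X (g(I, X) = 2 - X*7 = 2 - 7*X)
v(G) = -75 (v(G) = 15*(-5) = -75)
Y(m) = -75
Y(g(-14, -12)) - 1*(-21511) = -75 - 1*(-21511) = -75 + 21511 = 21436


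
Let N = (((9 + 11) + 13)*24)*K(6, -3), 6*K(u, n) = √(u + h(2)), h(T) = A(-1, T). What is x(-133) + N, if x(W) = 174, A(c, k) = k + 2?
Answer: 174 + 132*√10 ≈ 591.42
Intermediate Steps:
A(c, k) = 2 + k
h(T) = 2 + T
K(u, n) = √(4 + u)/6 (K(u, n) = √(u + (2 + 2))/6 = √(u + 4)/6 = √(4 + u)/6)
N = 132*√10 (N = (((9 + 11) + 13)*24)*(√(4 + 6)/6) = ((20 + 13)*24)*(√10/6) = (33*24)*(√10/6) = 792*(√10/6) = 132*√10 ≈ 417.42)
x(-133) + N = 174 + 132*√10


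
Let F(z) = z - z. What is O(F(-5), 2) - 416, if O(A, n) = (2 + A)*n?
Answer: -412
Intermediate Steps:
F(z) = 0
O(A, n) = n*(2 + A)
O(F(-5), 2) - 416 = 2*(2 + 0) - 416 = 2*2 - 416 = 4 - 416 = -412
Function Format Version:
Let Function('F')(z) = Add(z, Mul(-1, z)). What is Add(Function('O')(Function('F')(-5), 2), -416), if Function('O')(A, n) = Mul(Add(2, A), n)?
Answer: -412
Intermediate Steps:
Function('F')(z) = 0
Function('O')(A, n) = Mul(n, Add(2, A))
Add(Function('O')(Function('F')(-5), 2), -416) = Add(Mul(2, Add(2, 0)), -416) = Add(Mul(2, 2), -416) = Add(4, -416) = -412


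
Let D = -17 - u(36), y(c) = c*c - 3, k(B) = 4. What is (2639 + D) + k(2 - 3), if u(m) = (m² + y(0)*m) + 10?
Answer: 1428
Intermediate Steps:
y(c) = -3 + c² (y(c) = c² - 3 = -3 + c²)
u(m) = 10 + m² - 3*m (u(m) = (m² + (-3 + 0²)*m) + 10 = (m² + (-3 + 0)*m) + 10 = (m² - 3*m) + 10 = 10 + m² - 3*m)
D = -1215 (D = -17 - (10 + 36² - 3*36) = -17 - (10 + 1296 - 108) = -17 - 1*1198 = -17 - 1198 = -1215)
(2639 + D) + k(2 - 3) = (2639 - 1215) + 4 = 1424 + 4 = 1428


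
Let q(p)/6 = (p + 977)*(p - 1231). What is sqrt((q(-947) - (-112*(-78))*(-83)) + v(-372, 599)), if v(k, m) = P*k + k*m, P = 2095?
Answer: 8*I*sqrt(10455) ≈ 818.0*I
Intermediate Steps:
q(p) = 6*(-1231 + p)*(977 + p) (q(p) = 6*((p + 977)*(p - 1231)) = 6*((977 + p)*(-1231 + p)) = 6*((-1231 + p)*(977 + p)) = 6*(-1231 + p)*(977 + p))
v(k, m) = 2095*k + k*m
sqrt((q(-947) - (-112*(-78))*(-83)) + v(-372, 599)) = sqrt(((-7216122 - 1524*(-947) + 6*(-947)**2) - (-112*(-78))*(-83)) - 372*(2095 + 599)) = sqrt(((-7216122 + 1443228 + 6*896809) - 8736*(-83)) - 372*2694) = sqrt(((-7216122 + 1443228 + 5380854) - 1*(-725088)) - 1002168) = sqrt((-392040 + 725088) - 1002168) = sqrt(333048 - 1002168) = sqrt(-669120) = 8*I*sqrt(10455)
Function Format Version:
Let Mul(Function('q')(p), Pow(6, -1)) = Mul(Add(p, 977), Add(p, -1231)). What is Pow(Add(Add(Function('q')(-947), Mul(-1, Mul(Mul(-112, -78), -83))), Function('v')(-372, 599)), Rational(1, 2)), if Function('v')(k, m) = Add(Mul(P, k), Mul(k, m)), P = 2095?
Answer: Mul(8, I, Pow(10455, Rational(1, 2))) ≈ Mul(818.00, I)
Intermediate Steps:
Function('q')(p) = Mul(6, Add(-1231, p), Add(977, p)) (Function('q')(p) = Mul(6, Mul(Add(p, 977), Add(p, -1231))) = Mul(6, Mul(Add(977, p), Add(-1231, p))) = Mul(6, Mul(Add(-1231, p), Add(977, p))) = Mul(6, Add(-1231, p), Add(977, p)))
Function('v')(k, m) = Add(Mul(2095, k), Mul(k, m))
Pow(Add(Add(Function('q')(-947), Mul(-1, Mul(Mul(-112, -78), -83))), Function('v')(-372, 599)), Rational(1, 2)) = Pow(Add(Add(Add(-7216122, Mul(-1524, -947), Mul(6, Pow(-947, 2))), Mul(-1, Mul(Mul(-112, -78), -83))), Mul(-372, Add(2095, 599))), Rational(1, 2)) = Pow(Add(Add(Add(-7216122, 1443228, Mul(6, 896809)), Mul(-1, Mul(8736, -83))), Mul(-372, 2694)), Rational(1, 2)) = Pow(Add(Add(Add(-7216122, 1443228, 5380854), Mul(-1, -725088)), -1002168), Rational(1, 2)) = Pow(Add(Add(-392040, 725088), -1002168), Rational(1, 2)) = Pow(Add(333048, -1002168), Rational(1, 2)) = Pow(-669120, Rational(1, 2)) = Mul(8, I, Pow(10455, Rational(1, 2)))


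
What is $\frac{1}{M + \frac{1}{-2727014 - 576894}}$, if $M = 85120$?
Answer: $\frac{3303908}{281228648959} \approx 1.1748 \cdot 10^{-5}$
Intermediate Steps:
$\frac{1}{M + \frac{1}{-2727014 - 576894}} = \frac{1}{85120 + \frac{1}{-2727014 - 576894}} = \frac{1}{85120 + \frac{1}{-3303908}} = \frac{1}{85120 - \frac{1}{3303908}} = \frac{1}{\frac{281228648959}{3303908}} = \frac{3303908}{281228648959}$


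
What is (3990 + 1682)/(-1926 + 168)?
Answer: -2836/879 ≈ -3.2264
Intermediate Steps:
(3990 + 1682)/(-1926 + 168) = 5672/(-1758) = 5672*(-1/1758) = -2836/879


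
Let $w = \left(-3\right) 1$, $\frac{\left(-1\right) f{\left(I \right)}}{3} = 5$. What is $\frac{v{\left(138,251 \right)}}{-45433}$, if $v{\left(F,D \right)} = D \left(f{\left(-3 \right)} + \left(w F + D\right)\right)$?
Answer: $\frac{44678}{45433} \approx 0.98338$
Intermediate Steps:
$f{\left(I \right)} = -15$ ($f{\left(I \right)} = \left(-3\right) 5 = -15$)
$w = -3$
$v{\left(F,D \right)} = D \left(-15 + D - 3 F\right)$ ($v{\left(F,D \right)} = D \left(-15 + \left(- 3 F + D\right)\right) = D \left(-15 + \left(D - 3 F\right)\right) = D \left(-15 + D - 3 F\right)$)
$\frac{v{\left(138,251 \right)}}{-45433} = \frac{251 \left(-15 + 251 - 414\right)}{-45433} = 251 \left(-15 + 251 - 414\right) \left(- \frac{1}{45433}\right) = 251 \left(-178\right) \left(- \frac{1}{45433}\right) = \left(-44678\right) \left(- \frac{1}{45433}\right) = \frac{44678}{45433}$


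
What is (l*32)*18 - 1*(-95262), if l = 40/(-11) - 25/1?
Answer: 866442/11 ≈ 78768.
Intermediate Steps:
l = -315/11 (l = 40*(-1/11) - 25*1 = -40/11 - 25 = -315/11 ≈ -28.636)
(l*32)*18 - 1*(-95262) = -315/11*32*18 - 1*(-95262) = -10080/11*18 + 95262 = -181440/11 + 95262 = 866442/11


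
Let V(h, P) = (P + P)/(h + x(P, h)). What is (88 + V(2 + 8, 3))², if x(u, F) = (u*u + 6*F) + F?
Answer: 61434244/7921 ≈ 7755.9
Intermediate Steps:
x(u, F) = u² + 7*F (x(u, F) = (u² + 6*F) + F = u² + 7*F)
V(h, P) = 2*P/(P² + 8*h) (V(h, P) = (P + P)/(h + (P² + 7*h)) = (2*P)/(P² + 8*h) = 2*P/(P² + 8*h))
(88 + V(2 + 8, 3))² = (88 + 2*3/(3² + 8*(2 + 8)))² = (88 + 2*3/(9 + 8*10))² = (88 + 2*3/(9 + 80))² = (88 + 2*3/89)² = (88 + 2*3*(1/89))² = (88 + 6/89)² = (7838/89)² = 61434244/7921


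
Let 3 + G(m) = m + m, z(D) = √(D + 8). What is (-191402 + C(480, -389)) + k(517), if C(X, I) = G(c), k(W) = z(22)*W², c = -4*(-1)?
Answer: -191397 + 267289*√30 ≈ 1.2726e+6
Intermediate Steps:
z(D) = √(8 + D)
c = 4
G(m) = -3 + 2*m (G(m) = -3 + (m + m) = -3 + 2*m)
k(W) = √30*W² (k(W) = √(8 + 22)*W² = √30*W²)
C(X, I) = 5 (C(X, I) = -3 + 2*4 = -3 + 8 = 5)
(-191402 + C(480, -389)) + k(517) = (-191402 + 5) + √30*517² = -191397 + √30*267289 = -191397 + 267289*√30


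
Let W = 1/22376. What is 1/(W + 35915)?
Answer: 22376/803634041 ≈ 2.7844e-5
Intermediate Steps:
W = 1/22376 ≈ 4.4691e-5
1/(W + 35915) = 1/(1/22376 + 35915) = 1/(803634041/22376) = 22376/803634041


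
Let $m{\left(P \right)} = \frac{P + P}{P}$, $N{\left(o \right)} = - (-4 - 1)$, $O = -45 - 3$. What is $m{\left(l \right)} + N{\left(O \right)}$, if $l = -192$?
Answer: $7$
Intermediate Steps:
$O = -48$
$N{\left(o \right)} = 5$ ($N{\left(o \right)} = \left(-1\right) \left(-5\right) = 5$)
$m{\left(P \right)} = 2$ ($m{\left(P \right)} = \frac{2 P}{P} = 2$)
$m{\left(l \right)} + N{\left(O \right)} = 2 + 5 = 7$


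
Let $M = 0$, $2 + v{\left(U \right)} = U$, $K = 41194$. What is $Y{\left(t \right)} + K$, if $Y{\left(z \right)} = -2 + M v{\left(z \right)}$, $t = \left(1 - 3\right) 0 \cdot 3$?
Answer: $41192$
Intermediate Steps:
$v{\left(U \right)} = -2 + U$
$t = 0$ ($t = \left(-2\right) 0 = 0$)
$Y{\left(z \right)} = -2$ ($Y{\left(z \right)} = -2 + 0 \left(-2 + z\right) = -2 + 0 = -2$)
$Y{\left(t \right)} + K = -2 + 41194 = 41192$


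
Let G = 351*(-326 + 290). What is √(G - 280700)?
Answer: 2*I*√73334 ≈ 541.61*I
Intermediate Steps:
G = -12636 (G = 351*(-36) = -12636)
√(G - 280700) = √(-12636 - 280700) = √(-293336) = 2*I*√73334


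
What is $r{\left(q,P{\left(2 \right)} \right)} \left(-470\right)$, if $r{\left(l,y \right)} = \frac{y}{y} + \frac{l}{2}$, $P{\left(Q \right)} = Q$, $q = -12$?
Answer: $2350$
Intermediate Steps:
$r{\left(l,y \right)} = 1 + \frac{l}{2}$ ($r{\left(l,y \right)} = 1 + l \frac{1}{2} = 1 + \frac{l}{2}$)
$r{\left(q,P{\left(2 \right)} \right)} \left(-470\right) = \left(1 + \frac{1}{2} \left(-12\right)\right) \left(-470\right) = \left(1 - 6\right) \left(-470\right) = \left(-5\right) \left(-470\right) = 2350$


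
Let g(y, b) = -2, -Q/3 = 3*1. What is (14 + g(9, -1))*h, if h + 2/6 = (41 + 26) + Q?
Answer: 692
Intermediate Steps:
Q = -9 ≈ -9.0000
h = 173/3 (h = -1/3 + ((41 + 26) - 9) = -1/3 + (67 - 9) = -1/3 + 58 = 173/3 ≈ 57.667)
(14 + g(9, -1))*h = (14 - 2)*(173/3) = 12*(173/3) = 692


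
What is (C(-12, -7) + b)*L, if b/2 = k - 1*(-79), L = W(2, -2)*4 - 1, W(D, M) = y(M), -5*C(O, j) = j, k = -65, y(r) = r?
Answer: -1323/5 ≈ -264.60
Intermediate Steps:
C(O, j) = -j/5
W(D, M) = M
L = -9 (L = -2*4 - 1 = -8 - 1 = -9)
b = 28 (b = 2*(-65 - 1*(-79)) = 2*(-65 + 79) = 2*14 = 28)
(C(-12, -7) + b)*L = (-⅕*(-7) + 28)*(-9) = (7/5 + 28)*(-9) = (147/5)*(-9) = -1323/5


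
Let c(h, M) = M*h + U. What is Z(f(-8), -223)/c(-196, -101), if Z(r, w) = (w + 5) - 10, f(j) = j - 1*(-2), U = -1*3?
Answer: -228/19793 ≈ -0.011519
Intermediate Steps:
U = -3
f(j) = 2 + j (f(j) = j + 2 = 2 + j)
Z(r, w) = -5 + w (Z(r, w) = (5 + w) - 10 = -5 + w)
c(h, M) = -3 + M*h (c(h, M) = M*h - 3 = -3 + M*h)
Z(f(-8), -223)/c(-196, -101) = (-5 - 223)/(-3 - 101*(-196)) = -228/(-3 + 19796) = -228/19793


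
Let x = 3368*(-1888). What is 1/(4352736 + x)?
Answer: -1/2006048 ≈ -4.9849e-7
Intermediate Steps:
x = -6358784
1/(4352736 + x) = 1/(4352736 - 6358784) = 1/(-2006048) = -1/2006048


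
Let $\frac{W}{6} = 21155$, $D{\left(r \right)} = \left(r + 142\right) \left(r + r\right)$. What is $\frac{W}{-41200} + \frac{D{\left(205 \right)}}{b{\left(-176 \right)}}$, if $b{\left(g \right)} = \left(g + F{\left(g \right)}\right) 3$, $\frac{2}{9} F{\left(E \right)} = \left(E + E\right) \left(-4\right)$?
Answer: $\frac{2197411}{475860} \approx 4.6178$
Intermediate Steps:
$F{\left(E \right)} = - 36 E$ ($F{\left(E \right)} = \frac{9 \left(E + E\right) \left(-4\right)}{2} = \frac{9 \cdot 2 E \left(-4\right)}{2} = \frac{9 \left(- 8 E\right)}{2} = - 36 E$)
$b{\left(g \right)} = - 105 g$ ($b{\left(g \right)} = \left(g - 36 g\right) 3 = - 35 g 3 = - 105 g$)
$D{\left(r \right)} = 2 r \left(142 + r\right)$ ($D{\left(r \right)} = \left(142 + r\right) 2 r = 2 r \left(142 + r\right)$)
$W = 126930$ ($W = 6 \cdot 21155 = 126930$)
$\frac{W}{-41200} + \frac{D{\left(205 \right)}}{b{\left(-176 \right)}} = \frac{126930}{-41200} + \frac{2 \cdot 205 \left(142 + 205\right)}{\left(-105\right) \left(-176\right)} = 126930 \left(- \frac{1}{41200}\right) + \frac{2 \cdot 205 \cdot 347}{18480} = - \frac{12693}{4120} + 142270 \cdot \frac{1}{18480} = - \frac{12693}{4120} + \frac{14227}{1848} = \frac{2197411}{475860}$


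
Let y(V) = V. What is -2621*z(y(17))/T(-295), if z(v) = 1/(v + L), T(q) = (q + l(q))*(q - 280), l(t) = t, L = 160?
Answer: -2621/60047250 ≈ -4.3649e-5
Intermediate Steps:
T(q) = 2*q*(-280 + q) (T(q) = (q + q)*(q - 280) = (2*q)*(-280 + q) = 2*q*(-280 + q))
z(v) = 1/(160 + v) (z(v) = 1/(v + 160) = 1/(160 + v))
-2621*z(y(17))/T(-295) = -2621*(-1/(590*(-280 - 295)*(160 + 17))) = -2621/((2*(-295)*(-575))/(1/177)) = -2621/(339250/(1/177)) = -2621/(339250*177) = -2621/60047250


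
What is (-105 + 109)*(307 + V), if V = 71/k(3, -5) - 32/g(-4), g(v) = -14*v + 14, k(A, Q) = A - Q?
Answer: 88317/70 ≈ 1261.7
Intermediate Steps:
g(v) = 14 - 14*v
V = 2357/280 (V = 71/(3 - 1*(-5)) - 32/(14 - 14*(-4)) = 71/(3 + 5) - 32/(14 + 56) = 71/8 - 32/70 = 71*(⅛) - 32*1/70 = 71/8 - 16/35 = 2357/280 ≈ 8.4179)
(-105 + 109)*(307 + V) = (-105 + 109)*(307 + 2357/280) = 4*(88317/280) = 88317/70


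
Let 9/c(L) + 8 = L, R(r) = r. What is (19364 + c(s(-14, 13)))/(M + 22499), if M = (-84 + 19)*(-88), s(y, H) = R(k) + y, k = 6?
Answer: 309815/451504 ≈ 0.68618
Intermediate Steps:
s(y, H) = 6 + y
M = 5720 (M = -65*(-88) = 5720)
c(L) = 9/(-8 + L)
(19364 + c(s(-14, 13)))/(M + 22499) = (19364 + 9/(-8 + (6 - 14)))/(5720 + 22499) = (19364 + 9/(-8 - 8))/28219 = (19364 + 9/(-16))*(1/28219) = (19364 + 9*(-1/16))*(1/28219) = (19364 - 9/16)*(1/28219) = (309815/16)*(1/28219) = 309815/451504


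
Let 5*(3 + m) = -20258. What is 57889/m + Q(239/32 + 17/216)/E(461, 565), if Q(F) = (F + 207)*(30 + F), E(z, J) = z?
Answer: 22304759788097/6976641881088 ≈ 3.1971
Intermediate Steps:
m = -20273/5 (m = -3 + (⅕)*(-20258) = -3 - 20258/5 = -20273/5 ≈ -4054.6)
Q(F) = (30 + F)*(207 + F) (Q(F) = (207 + F)*(30 + F) = (30 + F)*(207 + F))
57889/m + Q(239/32 + 17/216)/E(461, 565) = 57889/(-20273/5) + (6210 + (239/32 + 17/216)² + 237*(239/32 + 17/216))/461 = 57889*(-5/20273) + (6210 + (239*(1/32) + 17*(1/216))² + 237*(239*(1/32) + 17*(1/216)))*(1/461) = -289445/20273 + (6210 + (239/32 + 17/216)² + 237*(239/32 + 17/216))*(1/461) = -289445/20273 + (6210 + (6521/864)² + 237*(6521/864))*(1/461) = -289445/20273 + (6210 + 42523441/746496 + 515159/288)*(1/461) = -289445/20273 + (6013555729/746496)*(1/461) = -289445/20273 + 6013555729/344134656 = 22304759788097/6976641881088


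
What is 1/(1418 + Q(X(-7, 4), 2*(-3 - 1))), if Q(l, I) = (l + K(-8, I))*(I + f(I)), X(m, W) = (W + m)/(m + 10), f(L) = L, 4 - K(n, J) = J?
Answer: 1/1242 ≈ 0.00080515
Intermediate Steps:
K(n, J) = 4 - J
X(m, W) = (W + m)/(10 + m)
Q(l, I) = 2*I*(4 + l - I) (Q(l, I) = (l + (4 - I))*(I + I) = (4 + l - I)*(2*I) = 2*I*(4 + l - I))
1/(1418 + Q(X(-7, 4), 2*(-3 - 1))) = 1/(1418 + 2*(2*(-3 - 1))*(4 + (4 - 7)/(10 - 7) - 2*(-3 - 1))) = 1/(1418 + 2*(2*(-4))*(4 - 3/3 - 2*(-4))) = 1/(1418 + 2*(-8)*(4 + (1/3)*(-3) - 1*(-8))) = 1/(1418 + 2*(-8)*(4 - 1 + 8)) = 1/(1418 + 2*(-8)*11) = 1/(1418 - 176) = 1/1242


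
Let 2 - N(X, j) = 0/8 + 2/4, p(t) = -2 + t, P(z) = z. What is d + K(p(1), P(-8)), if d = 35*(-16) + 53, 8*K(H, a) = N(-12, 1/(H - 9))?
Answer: -8109/16 ≈ -506.81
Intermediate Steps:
N(X, j) = 3/2 (N(X, j) = 2 - (0/8 + 2/4) = 2 - (0*(⅛) + 2*(¼)) = 2 - (0 + ½) = 2 - 1*½ = 2 - ½ = 3/2)
K(H, a) = 3/16 (K(H, a) = (⅛)*(3/2) = 3/16)
d = -507 (d = -560 + 53 = -507)
d + K(p(1), P(-8)) = -507 + 3/16 = -8109/16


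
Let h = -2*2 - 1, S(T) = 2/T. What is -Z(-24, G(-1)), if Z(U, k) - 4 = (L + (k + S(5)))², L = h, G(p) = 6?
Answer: -149/25 ≈ -5.9600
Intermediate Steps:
h = -5 (h = -4 - 1 = -5)
L = -5
Z(U, k) = 4 + (-23/5 + k)² (Z(U, k) = 4 + (-5 + (k + 2/5))² = 4 + (-5 + (k + 2*(⅕)))² = 4 + (-5 + (k + ⅖))² = 4 + (-5 + (⅖ + k))² = 4 + (-23/5 + k)²)
-Z(-24, G(-1)) = -(4 + (-23 + 5*6)²/25) = -(4 + (-23 + 30)²/25) = -(4 + (1/25)*7²) = -(4 + (1/25)*49) = -(4 + 49/25) = -1*149/25 = -149/25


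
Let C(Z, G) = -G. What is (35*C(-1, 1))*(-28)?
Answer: 980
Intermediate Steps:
(35*C(-1, 1))*(-28) = (35*(-1*1))*(-28) = (35*(-1))*(-28) = -35*(-28) = 980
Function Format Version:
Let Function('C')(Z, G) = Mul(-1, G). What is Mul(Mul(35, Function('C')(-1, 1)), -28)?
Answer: 980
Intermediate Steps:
Mul(Mul(35, Function('C')(-1, 1)), -28) = Mul(Mul(35, Mul(-1, 1)), -28) = Mul(Mul(35, -1), -28) = Mul(-35, -28) = 980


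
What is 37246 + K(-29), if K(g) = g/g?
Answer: 37247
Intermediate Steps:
K(g) = 1
37246 + K(-29) = 37246 + 1 = 37247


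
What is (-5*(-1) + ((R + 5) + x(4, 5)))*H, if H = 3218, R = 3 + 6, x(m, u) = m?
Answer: 74014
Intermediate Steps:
R = 9
(-5*(-1) + ((R + 5) + x(4, 5)))*H = (-5*(-1) + ((9 + 5) + 4))*3218 = (5 + (14 + 4))*3218 = (5 + 18)*3218 = 23*3218 = 74014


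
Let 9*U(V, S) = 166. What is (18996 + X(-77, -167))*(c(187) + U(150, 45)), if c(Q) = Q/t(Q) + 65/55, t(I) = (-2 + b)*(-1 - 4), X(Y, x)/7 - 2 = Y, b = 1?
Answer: 173799796/165 ≈ 1.0533e+6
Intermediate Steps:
U(V, S) = 166/9 (U(V, S) = (⅑)*166 = 166/9)
X(Y, x) = 14 + 7*Y
t(I) = 5 (t(I) = (-2 + 1)*(-1 - 4) = -1*(-5) = 5)
c(Q) = 13/11 + Q/5 (c(Q) = Q/5 + 65/55 = Q*(⅕) + 65*(1/55) = Q/5 + 13/11 = 13/11 + Q/5)
(18996 + X(-77, -167))*(c(187) + U(150, 45)) = (18996 + (14 + 7*(-77)))*((13/11 + (⅕)*187) + 166/9) = (18996 + (14 - 539))*((13/11 + 187/5) + 166/9) = (18996 - 525)*(2122/55 + 166/9) = 18471*(28228/495) = 173799796/165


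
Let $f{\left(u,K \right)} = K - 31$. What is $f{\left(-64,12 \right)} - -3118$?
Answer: $3099$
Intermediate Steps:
$f{\left(u,K \right)} = -31 + K$
$f{\left(-64,12 \right)} - -3118 = \left(-31 + 12\right) - -3118 = -19 + 3118 = 3099$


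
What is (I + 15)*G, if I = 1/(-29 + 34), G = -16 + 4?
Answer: -912/5 ≈ -182.40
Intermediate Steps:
G = -12
I = 1/5 ≈ 0.20000
(I + 15)*G = (1/5 + 15)*(-12) = (76/5)*(-12) = -912/5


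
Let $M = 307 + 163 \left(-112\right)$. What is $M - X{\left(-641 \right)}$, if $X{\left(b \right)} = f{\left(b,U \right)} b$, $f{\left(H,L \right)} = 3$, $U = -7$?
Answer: $-16026$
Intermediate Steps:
$M = -17949$ ($M = 307 - 18256 = -17949$)
$X{\left(b \right)} = 3 b$
$M - X{\left(-641 \right)} = -17949 - 3 \left(-641\right) = -17949 - -1923 = -17949 + 1923 = -16026$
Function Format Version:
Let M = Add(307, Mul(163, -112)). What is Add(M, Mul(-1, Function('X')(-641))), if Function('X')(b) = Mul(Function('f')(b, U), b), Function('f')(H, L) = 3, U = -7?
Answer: -16026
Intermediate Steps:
M = -17949 (M = Add(307, -18256) = -17949)
Function('X')(b) = Mul(3, b)
Add(M, Mul(-1, Function('X')(-641))) = Add(-17949, Mul(-1, Mul(3, -641))) = Add(-17949, Mul(-1, -1923)) = Add(-17949, 1923) = -16026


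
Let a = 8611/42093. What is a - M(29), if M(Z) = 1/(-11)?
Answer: 136814/463023 ≈ 0.29548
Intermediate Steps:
a = 8611/42093 (a = 8611*(1/42093) = 8611/42093 ≈ 0.20457)
M(Z) = -1/11
a - M(29) = 8611/42093 - 1*(-1/11) = 8611/42093 + 1/11 = 136814/463023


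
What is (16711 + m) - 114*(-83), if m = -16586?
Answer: 9587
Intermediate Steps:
(16711 + m) - 114*(-83) = (16711 - 16586) - 114*(-83) = 125 + 9462 = 9587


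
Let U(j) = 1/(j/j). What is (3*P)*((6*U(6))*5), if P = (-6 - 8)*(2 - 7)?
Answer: 6300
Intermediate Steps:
U(j) = 1 (U(j) = 1/1 = 1)
P = 70 (P = -14*(-5) = 70)
(3*P)*((6*U(6))*5) = (3*70)*((6*1)*5) = 210*(6*5) = 210*30 = 6300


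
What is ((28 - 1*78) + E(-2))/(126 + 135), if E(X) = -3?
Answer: -53/261 ≈ -0.20307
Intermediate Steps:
((28 - 1*78) + E(-2))/(126 + 135) = ((28 - 1*78) - 3)/(126 + 135) = ((28 - 78) - 3)/261 = (-50 - 3)*(1/261) = -53*1/261 = -53/261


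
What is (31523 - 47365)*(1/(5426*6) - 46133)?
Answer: 11896597006187/16278 ≈ 7.3084e+8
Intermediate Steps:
(31523 - 47365)*(1/(5426*6) - 46133) = -15842*(1/32556 - 46133) = -15842*(-1501905947/32556) = 11896597006187/16278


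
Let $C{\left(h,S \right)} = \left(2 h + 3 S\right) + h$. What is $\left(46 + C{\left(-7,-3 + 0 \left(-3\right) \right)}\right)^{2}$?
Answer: $256$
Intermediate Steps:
$C{\left(h,S \right)} = 3 S + 3 h$
$\left(46 + C{\left(-7,-3 + 0 \left(-3\right) \right)}\right)^{2} = \left(46 + \left(3 \left(-3 + 0 \left(-3\right)\right) + 3 \left(-7\right)\right)\right)^{2} = \left(46 - \left(21 - 3 \left(-3 + 0\right)\right)\right)^{2} = \left(46 + \left(3 \left(-3\right) - 21\right)\right)^{2} = \left(46 - 30\right)^{2} = 16^{2} = 256$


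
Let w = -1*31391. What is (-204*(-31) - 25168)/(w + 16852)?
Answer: 2692/2077 ≈ 1.2961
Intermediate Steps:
w = -31391
(-204*(-31) - 25168)/(w + 16852) = (-204*(-31) - 25168)/(-31391 + 16852) = (6324 - 25168)/(-14539) = -18844*(-1/14539) = 2692/2077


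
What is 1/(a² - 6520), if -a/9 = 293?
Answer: 1/6947249 ≈ 1.4394e-7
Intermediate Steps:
a = -2637 (a = -9*293 = -2637)
1/(a² - 6520) = 1/((-2637)² - 6520) = 1/(6953769 - 6520) = 1/6947249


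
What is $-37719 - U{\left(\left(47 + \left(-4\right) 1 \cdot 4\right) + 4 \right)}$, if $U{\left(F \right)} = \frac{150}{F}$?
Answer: $- \frac{264063}{7} \approx -37723.0$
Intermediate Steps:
$-37719 - U{\left(\left(47 + \left(-4\right) 1 \cdot 4\right) + 4 \right)} = -37719 - \frac{150}{\left(47 + \left(-4\right) 1 \cdot 4\right) + 4} = -37719 - \frac{150}{\left(47 - 16\right) + 4} = -37719 - \frac{150}{31 + 4} = -37719 - \frac{150}{35} = -37719 - 150 \cdot \frac{1}{35} = -37719 - \frac{30}{7} = - \frac{264063}{7}$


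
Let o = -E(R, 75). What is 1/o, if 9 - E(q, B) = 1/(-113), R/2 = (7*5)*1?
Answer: -113/1018 ≈ -0.11100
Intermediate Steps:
R = 70 (R = 2*((7*5)*1) = 2*(35*1) = 2*35 = 70)
E(q, B) = 1018/113 (E(q, B) = 9 - 1/(-113) = 9 - 1*(-1/113) = 9 + 1/113 = 1018/113)
o = -1018/113 (o = -1*1018/113 = -1018/113 ≈ -9.0089)
1/o = 1/(-1018/113) = -113/1018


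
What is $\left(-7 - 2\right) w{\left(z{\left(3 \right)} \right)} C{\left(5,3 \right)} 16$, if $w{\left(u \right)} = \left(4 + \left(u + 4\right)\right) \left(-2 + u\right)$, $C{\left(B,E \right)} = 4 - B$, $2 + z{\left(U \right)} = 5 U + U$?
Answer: $48384$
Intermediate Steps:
$z{\left(U \right)} = -2 + 6 U$ ($z{\left(U \right)} = -2 + \left(5 U + U\right) = -2 + 6 U$)
$w{\left(u \right)} = \left(-2 + u\right) \left(8 + u\right)$ ($w{\left(u \right)} = \left(4 + \left(4 + u\right)\right) \left(-2 + u\right) = \left(8 + u\right) \left(-2 + u\right) = \left(-2 + u\right) \left(8 + u\right)$)
$\left(-7 - 2\right) w{\left(z{\left(3 \right)} \right)} C{\left(5,3 \right)} 16 = \left(-7 - 2\right) \left(-16 + \left(-2 + 6 \cdot 3\right)^{2} + 6 \left(-2 + 6 \cdot 3\right)\right) \left(4 - 5\right) 16 = - 9 \left(-16 + \left(-2 + 18\right)^{2} + 6 \left(-2 + 18\right)\right) \left(4 - 5\right) 16 = - 9 \left(-16 + 16^{2} + 6 \cdot 16\right) \left(-1\right) 16 = - 9 \left(-16 + 256 + 96\right) \left(-1\right) 16 = \left(-9\right) 336 \left(-1\right) 16 = \left(-3024\right) \left(-1\right) 16 = 3024 \cdot 16 = 48384$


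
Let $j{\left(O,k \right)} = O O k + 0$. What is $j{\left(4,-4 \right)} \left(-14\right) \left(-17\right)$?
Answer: $-15232$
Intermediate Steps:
$j{\left(O,k \right)} = k O^{2}$ ($j{\left(O,k \right)} = O^{2} k + 0 = k O^{2} + 0 = k O^{2}$)
$j{\left(4,-4 \right)} \left(-14\right) \left(-17\right) = - 4 \cdot 4^{2} \left(-14\right) \left(-17\right) = \left(-4\right) 16 \left(-14\right) \left(-17\right) = \left(-64\right) \left(-14\right) \left(-17\right) = 896 \left(-17\right) = -15232$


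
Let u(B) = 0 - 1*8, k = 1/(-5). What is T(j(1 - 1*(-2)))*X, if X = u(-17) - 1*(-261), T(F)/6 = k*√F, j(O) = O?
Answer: -1518*√3/5 ≈ -525.85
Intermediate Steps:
k = -⅕ ≈ -0.20000
u(B) = -8 (u(B) = 0 - 8 = -8)
T(F) = -6*√F/5 (T(F) = 6*(-√F/5) = -6*√F/5)
X = 253 (X = -8 - 1*(-261) = -8 + 261 = 253)
T(j(1 - 1*(-2)))*X = -6*√(1 - 1*(-2))/5*253 = -6*√(1 + 2)/5*253 = -6*√3/5*253 = -1518*√3/5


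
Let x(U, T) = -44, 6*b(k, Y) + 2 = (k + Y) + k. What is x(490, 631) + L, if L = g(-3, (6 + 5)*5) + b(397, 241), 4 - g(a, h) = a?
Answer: 811/6 ≈ 135.17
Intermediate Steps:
b(k, Y) = -1/3 + k/3 + Y/6 (b(k, Y) = -1/3 + ((k + Y) + k)/6 = -1/3 + ((Y + k) + k)/6 = -1/3 + (Y + 2*k)/6 = -1/3 + (k/3 + Y/6) = -1/3 + k/3 + Y/6)
g(a, h) = 4 - a
L = 1075/6 (L = (4 - 1*(-3)) + (-1/3 + (1/3)*397 + (1/6)*241) = (4 + 3) + (-1/3 + 397/3 + 241/6) = 7 + 1033/6 = 1075/6 ≈ 179.17)
x(490, 631) + L = -44 + 1075/6 = 811/6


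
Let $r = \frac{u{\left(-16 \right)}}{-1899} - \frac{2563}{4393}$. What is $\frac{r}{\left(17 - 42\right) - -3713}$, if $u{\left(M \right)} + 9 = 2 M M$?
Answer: $- \frac{884602}{3845803527} \approx -0.00023002$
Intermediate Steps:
$u{\left(M \right)} = -9 + 2 M^{2}$ ($u{\left(M \right)} = -9 + 2 M M = -9 + 2 M^{2}$)
$r = - \frac{7076816}{8342307}$ ($r = \frac{-9 + 2 \left(-16\right)^{2}}{-1899} - \frac{2563}{4393} = \left(-9 + 2 \cdot 256\right) \left(- \frac{1}{1899}\right) - \frac{2563}{4393} = \left(-9 + 512\right) \left(- \frac{1}{1899}\right) - \frac{2563}{4393} = 503 \left(- \frac{1}{1899}\right) - \frac{2563}{4393} = - \frac{503}{1899} - \frac{2563}{4393} = - \frac{7076816}{8342307} \approx -0.8483$)
$\frac{r}{\left(17 - 42\right) - -3713} = - \frac{7076816}{8342307 \left(\left(17 - 42\right) - -3713\right)} = - \frac{7076816}{8342307 \left(\left(17 - 42\right) + 3713\right)} = - \frac{7076816}{8342307 \left(-25 + 3713\right)} = - \frac{7076816}{8342307 \cdot 3688} = \left(- \frac{7076816}{8342307}\right) \frac{1}{3688} = - \frac{884602}{3845803527}$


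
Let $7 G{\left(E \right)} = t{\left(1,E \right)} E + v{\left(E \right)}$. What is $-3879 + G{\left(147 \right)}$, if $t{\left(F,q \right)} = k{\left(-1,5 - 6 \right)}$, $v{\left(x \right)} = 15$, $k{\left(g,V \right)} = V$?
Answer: $- \frac{27285}{7} \approx -3897.9$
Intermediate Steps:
$t{\left(F,q \right)} = -1$ ($t{\left(F,q \right)} = 5 - 6 = -1$)
$G{\left(E \right)} = \frac{15}{7} - \frac{E}{7}$ ($G{\left(E \right)} = \frac{- E + 15}{7} = \frac{15 - E}{7} = \frac{15}{7} - \frac{E}{7}$)
$-3879 + G{\left(147 \right)} = -3879 + \left(\frac{15}{7} - 21\right) = -3879 - \frac{132}{7} = - \frac{27285}{7}$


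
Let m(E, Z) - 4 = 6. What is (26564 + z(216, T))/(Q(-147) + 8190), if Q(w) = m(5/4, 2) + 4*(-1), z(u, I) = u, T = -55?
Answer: 6695/2049 ≈ 3.2674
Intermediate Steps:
m(E, Z) = 10 (m(E, Z) = 4 + 6 = 10)
Q(w) = 6 (Q(w) = 10 + 4*(-1) = 10 - 4 = 6)
(26564 + z(216, T))/(Q(-147) + 8190) = (26564 + 216)/(6 + 8190) = 26780/8196 = 26780*(1/8196) = 6695/2049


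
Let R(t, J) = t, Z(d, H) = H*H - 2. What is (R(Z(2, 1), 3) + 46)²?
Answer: 2025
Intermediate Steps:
Z(d, H) = -2 + H² (Z(d, H) = H² - 2 = -2 + H²)
(R(Z(2, 1), 3) + 46)² = ((-2 + 1²) + 46)² = ((-2 + 1) + 46)² = (-1 + 46)² = 45² = 2025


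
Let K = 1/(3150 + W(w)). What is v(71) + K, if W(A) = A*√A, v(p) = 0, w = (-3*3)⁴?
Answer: 1/534591 ≈ 1.8706e-6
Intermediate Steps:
w = 6561 (w = (-9)⁴ = 6561)
W(A) = A^(3/2)
K = 1/534591 (K = 1/(3150 + 6561^(3/2)) = 1/(3150 + 531441) = 1/534591 ≈ 1.8706e-6)
v(71) + K = 0 + 1/534591 = 1/534591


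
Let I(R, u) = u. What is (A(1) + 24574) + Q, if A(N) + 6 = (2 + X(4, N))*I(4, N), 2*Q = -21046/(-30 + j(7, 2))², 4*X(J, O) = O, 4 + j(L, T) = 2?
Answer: 25149413/1024 ≈ 24560.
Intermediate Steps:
j(L, T) = -2 (j(L, T) = -4 + 2 = -2)
X(J, O) = O/4
Q = -10523/1024 (Q = (-21046/(-30 - 2)²)/2 = (-21046/((-32)²))/2 = (-21046/1024)/2 = (-21046*1/1024)/2 = (½)*(-10523/512) = -10523/1024 ≈ -10.276)
A(N) = -6 + N*(2 + N/4) (A(N) = -6 + (2 + N/4)*N = -6 + N*(2 + N/4))
(A(1) + 24574) + Q = ((-6 + 2*1 + (¼)*1²) + 24574) - 10523/1024 = ((-6 + 2 + (¼)*1) + 24574) - 10523/1024 = ((-6 + 2 + ¼) + 24574) - 10523/1024 = (-15/4 + 24574) - 10523/1024 = 98281/4 - 10523/1024 = 25149413/1024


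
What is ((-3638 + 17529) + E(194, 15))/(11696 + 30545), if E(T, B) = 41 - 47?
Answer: 13885/42241 ≈ 0.32871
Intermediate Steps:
E(T, B) = -6
((-3638 + 17529) + E(194, 15))/(11696 + 30545) = ((-3638 + 17529) - 6)/(11696 + 30545) = (13891 - 6)/42241 = 13885*(1/42241) = 13885/42241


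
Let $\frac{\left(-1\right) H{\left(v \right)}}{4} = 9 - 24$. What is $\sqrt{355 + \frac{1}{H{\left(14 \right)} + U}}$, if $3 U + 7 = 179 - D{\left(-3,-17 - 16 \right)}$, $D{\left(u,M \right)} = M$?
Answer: $\frac{\sqrt{52621030}}{385} \approx 18.842$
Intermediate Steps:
$H{\left(v \right)} = 60$ ($H{\left(v \right)} = - 4 \left(9 - 24\right) = \left(-4\right) \left(-15\right) = 60$)
$U = \frac{205}{3}$ ($U = - \frac{7}{3} + \frac{179 - \left(-17 - 16\right)}{3} = - \frac{7}{3} + \frac{179 - -33}{3} = - \frac{7}{3} + \frac{179 + 33}{3} = - \frac{7}{3} + \frac{1}{3} \cdot 212 = - \frac{7}{3} + \frac{212}{3} = \frac{205}{3} \approx 68.333$)
$\sqrt{355 + \frac{1}{H{\left(14 \right)} + U}} = \sqrt{355 + \frac{1}{60 + \frac{205}{3}}} = \sqrt{355 + \frac{1}{\frac{385}{3}}} = \sqrt{355 + \frac{3}{385}} = \sqrt{\frac{136678}{385}} = \frac{\sqrt{52621030}}{385}$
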